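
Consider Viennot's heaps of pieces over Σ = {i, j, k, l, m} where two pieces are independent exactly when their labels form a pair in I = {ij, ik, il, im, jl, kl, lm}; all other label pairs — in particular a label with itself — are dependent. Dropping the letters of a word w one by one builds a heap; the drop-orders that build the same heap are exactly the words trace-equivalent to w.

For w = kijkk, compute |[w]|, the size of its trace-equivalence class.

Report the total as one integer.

5

piece 0:k — minimal
piece 1:i — minimal
piece 2:j rests on {0:k}
piece 3:k rests on {2:j}
piece 4:k rests on {3:k}
minimal pieces: {0:k, 1:i}
ways to finish when only these pieces remain (= sum over removing one remaining piece with nothing left below it):
  1 left: {1}→1  {4}→1
  2 left: {1,4}→2  {3,4}→1
  3 left: {1,3,4}→3  {2,3,4}→1
  placing 0:k first → 4 extensions
  placing 1:i first → 1 extensions
total linear extensions = 5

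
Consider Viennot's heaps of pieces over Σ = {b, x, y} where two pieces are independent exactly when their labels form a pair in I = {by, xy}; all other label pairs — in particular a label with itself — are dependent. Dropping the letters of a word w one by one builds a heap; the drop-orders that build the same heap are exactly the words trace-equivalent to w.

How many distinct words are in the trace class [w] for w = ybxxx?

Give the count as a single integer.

drop 0:y onto floor
drop 1:b onto floor
drop 2:x onto {1:b}
drop 3:x onto {2:x}
drop 4:x onto {3:x}
ground layer = {0:y, 1:b}
drop-orders for the pieces not yet dropped (sum over which currently-grounded one goes next):
  1 to go: {0} 1  {4} 1
  2 to go: {0,4} 2  {3,4} 1
  3 to go: {0,3,4} 3  {2,3,4} 1
  if 0:y drops first: 1 orders
  if 1:b drops first: 4 orders
heap linearizations: 5

5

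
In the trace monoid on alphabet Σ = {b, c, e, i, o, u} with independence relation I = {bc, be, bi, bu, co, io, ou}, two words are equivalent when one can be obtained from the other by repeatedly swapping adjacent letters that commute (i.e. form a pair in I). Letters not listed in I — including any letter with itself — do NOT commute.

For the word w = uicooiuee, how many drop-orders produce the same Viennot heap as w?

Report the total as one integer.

0(u) covers ∅
1(i) covers 0:u
2(c) covers 1:i
3(o) covers ∅
4(o) covers 3:o
5(i) covers 2:c
6(u) covers 5:i
7(e) covers 4:o, 6:u
8(e) covers 7:e
floor of heap: 0:u, 3:o
completions by unplaced set U, small U first (add the entries for U minus each lowest piece of U):
  |U|=1: {8}:1
  |U|=2: {7,8}:1
  |U|=3: {4,7,8}:1  {6,7,8}:1
  |U|=4: {3,4,7,8}:1  {4,6,7,8}:2  {5,6,7,8}:1
  |U|=5: {2,5,6,7,8}:1  {3,4,6,7,8}:3  {4,5,6,7,8}:3
  |U|=6: {1,2,5,6,7,8}:1  {2,4,5,6,7,8}:4  {3,4,5,6,7,8}:6
  |U|=7: {0,1,2,5,6,7,8}:1  {1,2,4,5,6,7,8}:5  {2,3,4,5,6,7,8}:10
  start at 0(u): 15
  start at 3(o): 6
sum over floor = 21

21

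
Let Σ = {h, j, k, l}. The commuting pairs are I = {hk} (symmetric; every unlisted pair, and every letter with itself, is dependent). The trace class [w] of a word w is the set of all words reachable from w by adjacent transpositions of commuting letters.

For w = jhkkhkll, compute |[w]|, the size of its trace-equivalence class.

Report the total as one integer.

10

0(j) covers ∅
1(h) covers 0:j
2(k) covers 0:j
3(k) covers 2:k
4(h) covers 1:h
5(k) covers 3:k
6(l) covers 4:h, 5:k
7(l) covers 6:l
floor of heap: 0:j
completions by unplaced set U, small U first (add the entries for U minus each lowest piece of U):
  |U|=1: {7}:1
  |U|=2: {6,7}:1
  |U|=3: {4,6,7}:1  {5,6,7}:1
  |U|=4: {1,4,6,7}:1  {3,5,6,7}:1  {4,5,6,7}:2
  |U|=5: {1,4,5,6,7}:3  {2,3,5,6,7}:1  {3,4,5,6,7}:3
  |U|=6: {1,3,4,5,6,7}:6  {2,3,4,5,6,7}:4
  start at 0(j): 10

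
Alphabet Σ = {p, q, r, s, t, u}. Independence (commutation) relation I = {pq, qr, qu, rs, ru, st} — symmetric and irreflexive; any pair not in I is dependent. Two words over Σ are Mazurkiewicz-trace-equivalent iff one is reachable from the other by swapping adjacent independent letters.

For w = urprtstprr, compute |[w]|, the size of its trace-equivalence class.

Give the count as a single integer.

drop 0:u onto floor
drop 1:r onto floor
drop 2:p onto {0:u, 1:r}
drop 3:r onto {2:p}
drop 4:t onto {3:r}
drop 5:s onto {2:p}
drop 6:t onto {4:t}
drop 7:p onto {5:s, 6:t}
drop 8:r onto {7:p}
drop 9:r onto {8:r}
ground layer = {0:u, 1:r}
drop-orders for the pieces not yet dropped (sum over which currently-grounded one goes next):
  1 to go: {9} 1
  2 to go: {8,9} 1
  3 to go: {7,8,9} 1
  4 to go: {5,7,8,9} 1  {6,7,8,9} 1
  5 to go: {4,6,7,8,9} 1  {5,6,7,8,9} 2
  6 to go: {3,4,6,7,8,9} 1  {4,5,6,7,8,9} 3
  7 to go: {3,4,5,6,7,8,9} 4
  8 to go: {2,3,4,5,6,7,8,9} 4
  if 0:u drops first: 4 orders
  if 1:r drops first: 4 orders
heap linearizations: 8

8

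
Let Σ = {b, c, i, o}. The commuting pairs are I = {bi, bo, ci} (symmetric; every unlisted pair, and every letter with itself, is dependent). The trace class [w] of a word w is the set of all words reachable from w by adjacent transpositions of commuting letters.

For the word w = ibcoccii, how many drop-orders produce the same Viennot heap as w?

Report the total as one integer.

18

#0=i has no predecessor
#1=b has no predecessor
#2=c depends on [1:b]
#3=o depends on [0:i, 2:c]
#4=c depends on [3:o]
#5=c depends on [4:c]
#6=i depends on [3:o]
#7=i depends on [6:i]
sources: [0:i, 1:b]
N(rest) = Σ N(rest − s) over sources s of rest; N(one piece) = 1:
  size 1 → [5]=1  [7]=1
  size 2 → [4,5]=1  [5,7]=2  [6,7]=1
  size 3 → [4,5,7]=3  [5,6,7]=3
  size 4 → [4,5,6,7]=6
  size 5 → [3,4,5,6,7]=6
  size 6 → [0,3,4,5,6,7]=6  [2,3,4,5,6,7]=6
  first=0(i) contributes 6
  first=1(b) contributes 12
|[w]| = 18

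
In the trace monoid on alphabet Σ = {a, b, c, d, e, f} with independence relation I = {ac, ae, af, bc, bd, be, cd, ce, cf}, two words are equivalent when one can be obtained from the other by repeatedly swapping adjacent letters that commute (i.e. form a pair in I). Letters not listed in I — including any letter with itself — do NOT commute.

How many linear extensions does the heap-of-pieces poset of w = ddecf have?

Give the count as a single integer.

drop 0:d onto floor
drop 1:d onto {0:d}
drop 2:e onto {1:d}
drop 3:c onto floor
drop 4:f onto {2:e}
ground layer = {0:d, 3:c}
drop-orders for the pieces not yet dropped (sum over which currently-grounded one goes next):
  1 to go: {3} 1  {4} 1
  2 to go: {2,4} 1  {3,4} 2
  3 to go: {1,2,4} 1  {2,3,4} 3
  if 0:d drops first: 4 orders
  if 3:c drops first: 1 orders
heap linearizations: 5

5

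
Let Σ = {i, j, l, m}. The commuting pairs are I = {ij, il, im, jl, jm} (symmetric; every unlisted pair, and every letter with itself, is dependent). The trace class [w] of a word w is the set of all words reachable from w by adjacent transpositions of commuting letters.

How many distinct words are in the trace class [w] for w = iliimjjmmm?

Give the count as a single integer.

2520

piece 0:i — minimal
piece 1:l — minimal
piece 2:i rests on {0:i}
piece 3:i rests on {2:i}
piece 4:m rests on {1:l}
piece 5:j — minimal
piece 6:j rests on {5:j}
piece 7:m rests on {4:m}
piece 8:m rests on {7:m}
piece 9:m rests on {8:m}
minimal pieces: {0:i, 1:l, 5:j}
ways to finish when only these pieces remain (= sum over removing one remaining piece with nothing left below it):
  1 left: {3}→1  {6}→1  {9}→1
  2 left: {2,3}→1  {3,6}→2  {3,9}→2  {5,6}→1  {6,9}→2  {8,9}→1
  3 left: {0,2,3}→1  {2,3,6}→3  {2,3,9}→3  {3,5,6}→3  {3,6,9}→6  {3,8,9}→3  {5,6,9}→3  {6,8,9}→3  {7,8,9}→1
  4 left: {0,2,3,6}→4  {0,2,3,9}→4  {2,3,5,6}→6  {2,3,6,9}→12  {2,3,8,9}→6  {3,5,6,9}→12  {3,6,8,9}→12  {3,7,8,9}→4  {4,7,8,9}→1  {5,6,8,9}→6  {6,7,8,9}→4
  5 left: {0,2,3,5,6}→10  {0,2,3,6,9}→20  {0,2,3,8,9}→10  {1,4,7,8,9}→1  {2,3,5,6,9}→30  {2,3,6,8,9}→30  {2,3,7,8,9}→10  {3,4,7,8,9}→5  {3,5,6,8,9}→30  {3,6,7,8,9}→20  {4,6,7,8,9}→5  {5,6,7,8,9}→10
  6 left: {0,2,3,5,6,9}→60  {0,2,3,6,8,9}→60  {0,2,3,7,8,9}→20  {1,3,4,7,8,9}→6  {1,4,6,7,8,9}→6  {2,3,4,7,8,9}→15  {2,3,5,6,8,9}→90  {2,3,6,7,8,9}→60  {3,4,6,7,8,9}→30  {3,5,6,7,8,9}→60  {4,5,6,7,8,9}→15
  7 left: {0,2,3,4,7,8,9}→35  {0,2,3,5,6,8,9}→210  {0,2,3,6,7,8,9}→140  {1,2,3,4,7,8,9}→21  {1,3,4,6,7,8,9}→42  {1,4,5,6,7,8,9}→21  {2,3,4,6,7,8,9}→105  {2,3,5,6,7,8,9}→210  {3,4,5,6,7,8,9}→105
  8 left: {0,1,2,3,4,7,8,9}→56  {0,2,3,4,6,7,8,9}→280  {0,2,3,5,6,7,8,9}→560  {1,2,3,4,6,7,8,9}→168  {1,3,4,5,6,7,8,9}→168  {2,3,4,5,6,7,8,9}→420
  placing 0:i first → 756 extensions
  placing 1:l first → 1260 extensions
  placing 5:j first → 504 extensions
total linear extensions = 2520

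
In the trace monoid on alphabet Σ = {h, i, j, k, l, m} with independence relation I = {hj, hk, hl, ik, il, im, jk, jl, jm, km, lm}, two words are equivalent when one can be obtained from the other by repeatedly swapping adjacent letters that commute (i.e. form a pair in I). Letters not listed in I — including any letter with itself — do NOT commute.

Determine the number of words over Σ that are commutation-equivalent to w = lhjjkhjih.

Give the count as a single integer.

360

#0=l has no predecessor
#1=h has no predecessor
#2=j has no predecessor
#3=j depends on [2:j]
#4=k depends on [0:l]
#5=h depends on [1:h]
#6=j depends on [3:j]
#7=i depends on [5:h, 6:j]
#8=h depends on [7:i]
sources: [0:l, 1:h, 2:j]
N(rest) = Σ N(rest − s) over sources s of rest; N(one piece) = 1:
  size 1 → [4]=1  [8]=1
  size 2 → [0,4]=1  [4,8]=2  [7,8]=1
  size 3 → [0,4,8]=3  [4,7,8]=3  [5,7,8]=1  [6,7,8]=1
  size 4 → [0,4,7,8]=6  [1,5,7,8]=1  [3,6,7,8]=1  [4,5,7,8]=4  [4,6,7,8]=4  [5,6,7,8]=2
  size 5 → [0,4,5,7,8]=10  [0,4,6,7,8]=10  [1,4,5,7,8]=5  [1,5,6,7,8]=3  [2,3,6,7,8]=1  [3,4,6,7,8]=5  [3,5,6,7,8]=3  [4,5,6,7,8]=10
  size 6 → [0,1,4,5,7,8]=15  [0,3,4,6,7,8]=15  [0,4,5,6,7,8]=30  [1,3,5,6,7,8]=6  [1,4,5,6,7,8]=18  [2,3,4,6,7,8]=6  [2,3,5,6,7,8]=4  [3,4,5,6,7,8]=18
  size 7 → [0,1,4,5,6,7,8]=63  [0,2,3,4,6,7,8]=21  [0,3,4,5,6,7,8]=63  [1,2,3,5,6,7,8]=10  [1,3,4,5,6,7,8]=42  [2,3,4,5,6,7,8]=28
  first=0(l) contributes 80
  first=1(h) contributes 112
  first=2(j) contributes 168
|[w]| = 360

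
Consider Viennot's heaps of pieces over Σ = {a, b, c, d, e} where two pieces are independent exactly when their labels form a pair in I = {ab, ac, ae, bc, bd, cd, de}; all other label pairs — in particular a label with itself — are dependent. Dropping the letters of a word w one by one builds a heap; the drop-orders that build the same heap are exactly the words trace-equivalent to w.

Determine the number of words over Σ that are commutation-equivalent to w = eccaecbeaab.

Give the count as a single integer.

piece 0:e — minimal
piece 1:c rests on {0:e}
piece 2:c rests on {1:c}
piece 3:a — minimal
piece 4:e rests on {2:c}
piece 5:c rests on {4:e}
piece 6:b rests on {4:e}
piece 7:e rests on {5:c, 6:b}
piece 8:a rests on {3:a}
piece 9:a rests on {8:a}
piece 10:b rests on {7:e}
minimal pieces: {0:e, 3:a}
ways to finish when only these pieces remain (= sum over removing one remaining piece with nothing left below it):
  1 left: {9}→1  {10}→1
  2 left: {7,10}→1  {8,9}→1  {9,10}→2
  3 left: {3,8,9}→1  {5,7,10}→1  {6,7,10}→1  {7,9,10}→3  {8,9,10}→3
  4 left: {3,8,9,10}→4  {5,6,7,10}→2  {5,7,9,10}→4  {6,7,9,10}→4  {7,8,9,10}→6
  5 left: {3,7,8,9,10}→10  {4,5,6,7,10}→2  {5,6,7,9,10}→10  {5,7,8,9,10}→10  {6,7,8,9,10}→10
  6 left: {2,4,5,6,7,10}→2  {3,5,7,8,9,10}→20  {3,6,7,8,9,10}→20  {4,5,6,7,9,10}→12  {5,6,7,8,9,10}→30
  7 left: {1,2,4,5,6,7,10}→2  {2,4,5,6,7,9,10}→14  {3,5,6,7,8,9,10}→70  {4,5,6,7,8,9,10}→42
  8 left: {0,1,2,4,5,6,7,10}→2  {1,2,4,5,6,7,9,10}→16  {2,4,5,6,7,8,9,10}→56  {3,4,5,6,7,8,9,10}→112
  9 left: {0,1,2,4,5,6,7,9,10}→18  {1,2,4,5,6,7,8,9,10}→72  {2,3,4,5,6,7,8,9,10}→168
  placing 0:e first → 240 extensions
  placing 3:a first → 90 extensions
total linear extensions = 330

330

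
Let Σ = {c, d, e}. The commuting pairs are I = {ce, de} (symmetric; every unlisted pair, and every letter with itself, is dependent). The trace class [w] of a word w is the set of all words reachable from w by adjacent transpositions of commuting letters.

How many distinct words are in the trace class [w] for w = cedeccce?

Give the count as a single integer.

56

0(c) covers ∅
1(e) covers ∅
2(d) covers 0:c
3(e) covers 1:e
4(c) covers 2:d
5(c) covers 4:c
6(c) covers 5:c
7(e) covers 3:e
floor of heap: 0:c, 1:e
completions by unplaced set U, small U first (add the entries for U minus each lowest piece of U):
  |U|=1: {6}:1  {7}:1
  |U|=2: {3,7}:1  {5,6}:1  {6,7}:2
  |U|=3: {1,3,7}:1  {3,6,7}:3  {4,5,6}:1  {5,6,7}:3
  |U|=4: {1,3,6,7}:4  {2,4,5,6}:1  {3,5,6,7}:6  {4,5,6,7}:4
  |U|=5: {0,2,4,5,6}:1  {1,3,5,6,7}:10  {2,4,5,6,7}:5  {3,4,5,6,7}:10
  |U|=6: {0,2,4,5,6,7}:6  {1,3,4,5,6,7}:20  {2,3,4,5,6,7}:15
  start at 0(c): 35
  start at 1(e): 21
sum over floor = 56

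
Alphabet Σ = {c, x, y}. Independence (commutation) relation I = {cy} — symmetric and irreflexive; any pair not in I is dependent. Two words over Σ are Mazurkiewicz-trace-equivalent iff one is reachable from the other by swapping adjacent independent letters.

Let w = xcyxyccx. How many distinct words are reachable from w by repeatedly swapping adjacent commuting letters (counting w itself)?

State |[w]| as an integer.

6

drop 0:x onto floor
drop 1:c onto {0:x}
drop 2:y onto {0:x}
drop 3:x onto {1:c, 2:y}
drop 4:y onto {3:x}
drop 5:c onto {3:x}
drop 6:c onto {5:c}
drop 7:x onto {4:y, 6:c}
ground layer = {0:x}
drop-orders for the pieces not yet dropped (sum over which currently-grounded one goes next):
  1 to go: {7} 1
  2 to go: {4,7} 1  {6,7} 1
  3 to go: {4,6,7} 2  {5,6,7} 1
  4 to go: {4,5,6,7} 3
  5 to go: {3,4,5,6,7} 3
  6 to go: {1,3,4,5,6,7} 3  {2,3,4,5,6,7} 3
  if 0:x drops first: 6 orders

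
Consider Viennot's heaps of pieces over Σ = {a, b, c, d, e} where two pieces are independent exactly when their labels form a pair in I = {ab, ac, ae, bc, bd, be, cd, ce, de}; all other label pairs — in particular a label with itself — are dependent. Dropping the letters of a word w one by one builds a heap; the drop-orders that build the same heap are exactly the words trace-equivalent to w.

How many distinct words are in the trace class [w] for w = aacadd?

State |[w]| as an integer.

piece 0:a — minimal
piece 1:a rests on {0:a}
piece 2:c — minimal
piece 3:a rests on {1:a}
piece 4:d rests on {3:a}
piece 5:d rests on {4:d}
minimal pieces: {0:a, 2:c}
ways to finish when only these pieces remain (= sum over removing one remaining piece with nothing left below it):
  1 left: {2}→1  {5}→1
  2 left: {2,5}→2  {4,5}→1
  3 left: {2,4,5}→3  {3,4,5}→1
  4 left: {1,3,4,5}→1  {2,3,4,5}→4
  placing 0:a first → 5 extensions
  placing 2:c first → 1 extensions
total linear extensions = 6

6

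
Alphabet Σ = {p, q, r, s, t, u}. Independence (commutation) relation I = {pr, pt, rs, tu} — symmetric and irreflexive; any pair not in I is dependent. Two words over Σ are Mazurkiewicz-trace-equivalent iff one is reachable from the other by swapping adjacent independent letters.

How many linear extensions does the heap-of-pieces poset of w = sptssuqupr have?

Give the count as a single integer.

#0=s has no predecessor
#1=p depends on [0:s]
#2=t depends on [0:s]
#3=s depends on [1:p, 2:t]
#4=s depends on [3:s]
#5=u depends on [4:s]
#6=q depends on [5:u]
#7=u depends on [6:q]
#8=p depends on [7:u]
#9=r depends on [7:u]
sources: [0:s]
N(rest) = Σ N(rest − s) over sources s of rest; N(one piece) = 1:
  size 1 → [8]=1  [9]=1
  size 2 → [8,9]=2
  size 3 → [7,8,9]=2
  size 4 → [6,7,8,9]=2
  size 5 → [5,6,7,8,9]=2
  size 6 → [4,5,6,7,8,9]=2
  size 7 → [3,4,5,6,7,8,9]=2
  size 8 → [1,3,4,5,6,7,8,9]=2  [2,3,4,5,6,7,8,9]=2
  first=0(s) contributes 4

4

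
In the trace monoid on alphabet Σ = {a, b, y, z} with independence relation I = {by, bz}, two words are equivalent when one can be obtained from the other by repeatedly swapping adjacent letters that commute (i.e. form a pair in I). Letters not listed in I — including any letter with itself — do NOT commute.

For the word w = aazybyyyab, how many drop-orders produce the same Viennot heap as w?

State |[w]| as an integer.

#0=a has no predecessor
#1=a depends on [0:a]
#2=z depends on [1:a]
#3=y depends on [2:z]
#4=b depends on [1:a]
#5=y depends on [3:y]
#6=y depends on [5:y]
#7=y depends on [6:y]
#8=a depends on [4:b, 7:y]
#9=b depends on [8:a]
sources: [0:a]
N(rest) = Σ N(rest − s) over sources s of rest; N(one piece) = 1:
  size 1 → [9]=1
  size 2 → [8,9]=1
  size 3 → [4,8,9]=1  [7,8,9]=1
  size 4 → [4,7,8,9]=2  [6,7,8,9]=1
  size 5 → [4,6,7,8,9]=3  [5,6,7,8,9]=1
  size 6 → [3,5,6,7,8,9]=1  [4,5,6,7,8,9]=4
  size 7 → [2,3,5,6,7,8,9]=1  [3,4,5,6,7,8,9]=5
  size 8 → [2,3,4,5,6,7,8,9]=6
  first=0(a) contributes 6

6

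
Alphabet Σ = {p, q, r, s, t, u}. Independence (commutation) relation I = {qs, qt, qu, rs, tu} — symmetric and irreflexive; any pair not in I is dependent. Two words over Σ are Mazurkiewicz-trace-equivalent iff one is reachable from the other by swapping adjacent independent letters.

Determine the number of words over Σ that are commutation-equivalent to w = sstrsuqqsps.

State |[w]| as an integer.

16

#0=s has no predecessor
#1=s depends on [0:s]
#2=t depends on [1:s]
#3=r depends on [2:t]
#4=s depends on [2:t]
#5=u depends on [3:r, 4:s]
#6=q depends on [3:r]
#7=q depends on [6:q]
#8=s depends on [5:u]
#9=p depends on [7:q, 8:s]
#10=s depends on [9:p]
sources: [0:s]
N(rest) = Σ N(rest − s) over sources s of rest; N(one piece) = 1:
  size 1 → [10]=1
  size 2 → [9,10]=1
  size 3 → [7,9,10]=1  [8,9,10]=1
  size 4 → [5,8,9,10]=1  [6,7,9,10]=1  [7,8,9,10]=2
  size 5 → [4,5,8,9,10]=1  [5,7,8,9,10]=3  [6,7,8,9,10]=3
  size 6 → [4,5,7,8,9,10]=4  [5,6,7,8,9,10]=6
  size 7 → [3,5,6,7,8,9,10]=6  [4,5,6,7,8,9,10]=10
  size 8 → [3,4,5,6,7,8,9,10]=16
  size 9 → [2,3,4,5,6,7,8,9,10]=16
  first=0(s) contributes 16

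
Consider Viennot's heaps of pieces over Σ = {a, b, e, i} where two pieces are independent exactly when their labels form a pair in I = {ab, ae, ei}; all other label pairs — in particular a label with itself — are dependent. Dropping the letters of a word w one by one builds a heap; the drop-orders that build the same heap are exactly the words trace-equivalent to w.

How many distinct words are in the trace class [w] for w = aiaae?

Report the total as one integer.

0(a) covers ∅
1(i) covers 0:a
2(a) covers 1:i
3(a) covers 2:a
4(e) covers ∅
floor of heap: 0:a, 4:e
completions by unplaced set U, small U first (add the entries for U minus each lowest piece of U):
  |U|=1: {3}:1  {4}:1
  |U|=2: {2,3}:1  {3,4}:2
  |U|=3: {1,2,3}:1  {2,3,4}:3
  start at 0(a): 4
  start at 4(e): 1
sum over floor = 5

5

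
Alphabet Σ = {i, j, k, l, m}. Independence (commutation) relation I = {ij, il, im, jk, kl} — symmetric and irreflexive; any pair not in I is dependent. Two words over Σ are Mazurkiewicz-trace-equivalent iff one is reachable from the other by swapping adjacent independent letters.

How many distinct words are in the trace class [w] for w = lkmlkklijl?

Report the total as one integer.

drop 0:l onto floor
drop 1:k onto floor
drop 2:m onto {0:l, 1:k}
drop 3:l onto {2:m}
drop 4:k onto {2:m}
drop 5:k onto {4:k}
drop 6:l onto {3:l}
drop 7:i onto {5:k}
drop 8:j onto {6:l}
drop 9:l onto {8:j}
ground layer = {0:l, 1:k}
drop-orders for the pieces not yet dropped (sum over which currently-grounded one goes next):
  1 to go: {7} 1  {9} 1
  2 to go: {5,7} 1  {7,9} 2  {8,9} 1
  3 to go: {4,5,7} 1  {5,7,9} 3  {6,8,9} 1  {7,8,9} 3
  4 to go: {3,6,8,9} 1  {4,5,7,9} 4  {5,7,8,9} 6  {6,7,8,9} 4
  5 to go: {3,6,7,8,9} 5  {4,5,7,8,9} 10  {5,6,7,8,9} 10
  6 to go: {3,5,6,7,8,9} 15  {4,5,6,7,8,9} 20
  7 to go: {3,4,5,6,7,8,9} 35
  8 to go: {2,3,4,5,6,7,8,9} 35
  if 0:l drops first: 35 orders
  if 1:k drops first: 35 orders
heap linearizations: 70

70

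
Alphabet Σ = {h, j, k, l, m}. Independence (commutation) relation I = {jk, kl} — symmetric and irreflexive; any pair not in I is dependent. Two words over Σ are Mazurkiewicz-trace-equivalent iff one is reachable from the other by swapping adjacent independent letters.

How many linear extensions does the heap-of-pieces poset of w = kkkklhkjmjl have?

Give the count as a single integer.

10

#0=k has no predecessor
#1=k depends on [0:k]
#2=k depends on [1:k]
#3=k depends on [2:k]
#4=l has no predecessor
#5=h depends on [3:k, 4:l]
#6=k depends on [5:h]
#7=j depends on [5:h]
#8=m depends on [6:k, 7:j]
#9=j depends on [8:m]
#10=l depends on [9:j]
sources: [0:k, 4:l]
N(rest) = Σ N(rest − s) over sources s of rest; N(one piece) = 1:
  size 1 → [10]=1
  size 2 → [9,10]=1
  size 3 → [8,9,10]=1
  size 4 → [6,8,9,10]=1  [7,8,9,10]=1
  size 5 → [6,7,8,9,10]=2
  size 6 → [5,6,7,8,9,10]=2
  size 7 → [3,5,6,7,8,9,10]=2  [4,5,6,7,8,9,10]=2
  size 8 → [2,3,5,6,7,8,9,10]=2  [3,4,5,6,7,8,9,10]=4
  size 9 → [1,2,3,5,6,7,8,9,10]=2  [2,3,4,5,6,7,8,9,10]=6
  first=0(k) contributes 8
  first=4(l) contributes 2
|[w]| = 10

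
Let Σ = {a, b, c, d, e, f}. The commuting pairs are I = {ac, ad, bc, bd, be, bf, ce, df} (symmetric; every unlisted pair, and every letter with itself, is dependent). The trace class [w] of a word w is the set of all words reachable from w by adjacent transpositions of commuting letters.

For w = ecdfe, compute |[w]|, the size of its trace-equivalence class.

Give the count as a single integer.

piece 0:e — minimal
piece 1:c — minimal
piece 2:d rests on {0:e, 1:c}
piece 3:f rests on {0:e, 1:c}
piece 4:e rests on {2:d, 3:f}
minimal pieces: {0:e, 1:c}
ways to finish when only these pieces remain (= sum over removing one remaining piece with nothing left below it):
  1 left: {4}→1
  2 left: {2,4}→1  {3,4}→1
  3 left: {2,3,4}→2
  placing 0:e first → 2 extensions
  placing 1:c first → 2 extensions
total linear extensions = 4

4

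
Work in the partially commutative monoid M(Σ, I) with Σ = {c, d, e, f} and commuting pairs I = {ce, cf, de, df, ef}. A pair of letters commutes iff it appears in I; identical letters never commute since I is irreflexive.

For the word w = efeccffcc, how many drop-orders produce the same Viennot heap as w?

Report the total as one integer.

1260

piece 0:e — minimal
piece 1:f — minimal
piece 2:e rests on {0:e}
piece 3:c — minimal
piece 4:c rests on {3:c}
piece 5:f rests on {1:f}
piece 6:f rests on {5:f}
piece 7:c rests on {4:c}
piece 8:c rests on {7:c}
minimal pieces: {0:e, 1:f, 3:c}
ways to finish when only these pieces remain (= sum over removing one remaining piece with nothing left below it):
  1 left: {2}→1  {6}→1  {8}→1
  2 left: {0,2}→1  {2,6}→2  {2,8}→2  {5,6}→1  {6,8}→2  {7,8}→1
  3 left: {0,2,6}→3  {0,2,8}→3  {1,5,6}→1  {2,5,6}→3  {2,6,8}→6  {2,7,8}→3  {4,7,8}→1  {5,6,8}→3  {6,7,8}→3
  4 left: {0,2,5,6}→6  {0,2,6,8}→12  {0,2,7,8}→6  {1,2,5,6}→4  {1,5,6,8}→4  {2,4,7,8}→4  {2,5,6,8}→12  {2,6,7,8}→12  {3,4,7,8}→1  {4,6,7,8}→4  {5,6,7,8}→6
  5 left: {0,1,2,5,6}→10  {0,2,4,7,8}→10  {0,2,5,6,8}→30  {0,2,6,7,8}→30  {1,2,5,6,8}→20  {1,5,6,7,8}→10  {2,3,4,7,8}→5  {2,4,6,7,8}→20  {2,5,6,7,8}→30  {3,4,6,7,8}→5  {4,5,6,7,8}→10
  6 left: {0,1,2,5,6,8}→60  {0,2,3,4,7,8}→15  {0,2,4,6,7,8}→60  {0,2,5,6,7,8}→90  {1,2,5,6,7,8}→60  {1,4,5,6,7,8}→20  {2,3,4,6,7,8}→30  {2,4,5,6,7,8}→60  {3,4,5,6,7,8}→15
  7 left: {0,1,2,5,6,7,8}→210  {0,2,3,4,6,7,8}→105  {0,2,4,5,6,7,8}→210  {1,2,4,5,6,7,8}→140  {1,3,4,5,6,7,8}→35  {2,3,4,5,6,7,8}→105
  placing 0:e first → 280 extensions
  placing 1:f first → 420 extensions
  placing 3:c first → 560 extensions
total linear extensions = 1260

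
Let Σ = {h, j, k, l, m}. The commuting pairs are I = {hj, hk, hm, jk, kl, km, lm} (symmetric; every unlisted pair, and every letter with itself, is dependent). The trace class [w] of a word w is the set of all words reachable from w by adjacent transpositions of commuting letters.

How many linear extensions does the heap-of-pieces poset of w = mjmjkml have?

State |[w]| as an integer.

14

#0=m has no predecessor
#1=j depends on [0:m]
#2=m depends on [1:j]
#3=j depends on [2:m]
#4=k has no predecessor
#5=m depends on [3:j]
#6=l depends on [3:j]
sources: [0:m, 4:k]
N(rest) = Σ N(rest − s) over sources s of rest; N(one piece) = 1:
  size 1 → [4]=1  [5]=1  [6]=1
  size 2 → [4,5]=2  [4,6]=2  [5,6]=2
  size 3 → [3,5,6]=2  [4,5,6]=6
  size 4 → [2,3,5,6]=2  [3,4,5,6]=8
  size 5 → [1,2,3,5,6]=2  [2,3,4,5,6]=10
  first=0(m) contributes 12
  first=4(k) contributes 2
|[w]| = 14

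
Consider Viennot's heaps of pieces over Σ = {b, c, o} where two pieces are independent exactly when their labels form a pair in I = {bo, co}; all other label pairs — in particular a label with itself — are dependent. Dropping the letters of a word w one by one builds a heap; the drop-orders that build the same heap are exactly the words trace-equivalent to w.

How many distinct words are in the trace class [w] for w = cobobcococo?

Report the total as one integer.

0(c) covers ∅
1(o) covers ∅
2(b) covers 0:c
3(o) covers 1:o
4(b) covers 2:b
5(c) covers 4:b
6(o) covers 3:o
7(c) covers 5:c
8(o) covers 6:o
9(c) covers 7:c
10(o) covers 8:o
floor of heap: 0:c, 1:o
completions by unplaced set U, small U first (add the entries for U minus each lowest piece of U):
  |U|=1: {9}:1  {10}:1
  |U|=2: {7,9}:1  {8,10}:1  {9,10}:2
  |U|=3: {5,7,9}:1  {6,8,10}:1  {7,9,10}:3  {8,9,10}:3
  |U|=4: {3,6,8,10}:1  {4,5,7,9}:1  {5,7,9,10}:4  {6,8,9,10}:4  {7,8,9,10}:6
  |U|=5: {1,3,6,8,10}:1  {2,4,5,7,9}:1  {3,6,8,9,10}:5  {4,5,7,9,10}:5  {5,7,8,9,10}:10  {6,7,8,9,10}:10
  |U|=6: {0,2,4,5,7,9}:1  {1,3,6,8,9,10}:6  {2,4,5,7,9,10}:6  {3,6,7,8,9,10}:15  {4,5,7,8,9,10}:15  {5,6,7,8,9,10}:20
  |U|=7: {0,2,4,5,7,9,10}:7  {1,3,6,7,8,9,10}:21  {2,4,5,7,8,9,10}:21  {3,5,6,7,8,9,10}:35  {4,5,6,7,8,9,10}:35
  |U|=8: {0,2,4,5,7,8,9,10}:28  {1,3,5,6,7,8,9,10}:56  {2,4,5,6,7,8,9,10}:56  {3,4,5,6,7,8,9,10}:70
  |U|=9: {0,2,4,5,6,7,8,9,10}:84  {1,3,4,5,6,7,8,9,10}:126  {2,3,4,5,6,7,8,9,10}:126
  start at 0(c): 252
  start at 1(o): 210
sum over floor = 462

462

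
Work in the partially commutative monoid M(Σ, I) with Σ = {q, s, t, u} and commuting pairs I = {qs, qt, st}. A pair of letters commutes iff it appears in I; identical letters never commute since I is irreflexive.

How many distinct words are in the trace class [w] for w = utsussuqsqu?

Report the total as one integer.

0(u) covers ∅
1(t) covers 0:u
2(s) covers 0:u
3(u) covers 1:t, 2:s
4(s) covers 3:u
5(s) covers 4:s
6(u) covers 5:s
7(q) covers 6:u
8(s) covers 6:u
9(q) covers 7:q
10(u) covers 8:s, 9:q
floor of heap: 0:u
completions by unplaced set U, small U first (add the entries for U minus each lowest piece of U):
  |U|=1: {10}:1
  |U|=2: {8,10}:1  {9,10}:1
  |U|=3: {7,9,10}:1  {8,9,10}:2
  |U|=4: {7,8,9,10}:3
  |U|=5: {6,7,8,9,10}:3
  |U|=6: {5,6,7,8,9,10}:3
  |U|=7: {4,5,6,7,8,9,10}:3
  |U|=8: {3,4,5,6,7,8,9,10}:3
  |U|=9: {1,3,4,5,6,7,8,9,10}:3  {2,3,4,5,6,7,8,9,10}:3
  start at 0(u): 6

6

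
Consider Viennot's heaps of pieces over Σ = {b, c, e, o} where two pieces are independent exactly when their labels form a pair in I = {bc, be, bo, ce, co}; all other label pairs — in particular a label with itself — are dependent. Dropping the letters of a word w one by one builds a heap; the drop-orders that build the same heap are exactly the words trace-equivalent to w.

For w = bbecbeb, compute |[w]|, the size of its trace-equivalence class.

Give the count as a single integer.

105

#0=b has no predecessor
#1=b depends on [0:b]
#2=e has no predecessor
#3=c has no predecessor
#4=b depends on [1:b]
#5=e depends on [2:e]
#6=b depends on [4:b]
sources: [0:b, 2:e, 3:c]
N(rest) = Σ N(rest − s) over sources s of rest; N(one piece) = 1:
  size 1 → [3]=1  [5]=1  [6]=1
  size 2 → [2,5]=1  [3,5]=2  [3,6]=2  [4,6]=1  [5,6]=2
  size 3 → [1,4,6]=1  [2,3,5]=3  [2,5,6]=3  [3,4,6]=3  [3,5,6]=6  [4,5,6]=3
  size 4 → [0,1,4,6]=1  [1,3,4,6]=4  [1,4,5,6]=4  [2,3,5,6]=12  [2,4,5,6]=6  [3,4,5,6]=12
  size 5 → [0,1,3,4,6]=5  [0,1,4,5,6]=5  [1,2,4,5,6]=10  [1,3,4,5,6]=20  [2,3,4,5,6]=30
  first=0(b) contributes 60
  first=2(e) contributes 30
  first=3(c) contributes 15
|[w]| = 105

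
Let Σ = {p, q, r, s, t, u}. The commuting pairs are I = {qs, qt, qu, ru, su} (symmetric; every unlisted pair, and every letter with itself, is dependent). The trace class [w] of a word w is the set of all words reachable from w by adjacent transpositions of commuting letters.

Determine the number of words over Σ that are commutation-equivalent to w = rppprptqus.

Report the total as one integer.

0(r) covers ∅
1(p) covers 0:r
2(p) covers 1:p
3(p) covers 2:p
4(r) covers 3:p
5(p) covers 4:r
6(t) covers 5:p
7(q) covers 5:p
8(u) covers 6:t
9(s) covers 6:t
floor of heap: 0:r
completions by unplaced set U, small U first (add the entries for U minus each lowest piece of U):
  |U|=1: {7}:1  {8}:1  {9}:1
  |U|=2: {7,8}:2  {7,9}:2  {8,9}:2
  |U|=3: {6,8,9}:2  {7,8,9}:6
  |U|=4: {6,7,8,9}:8
  |U|=5: {5,6,7,8,9}:8
  |U|=6: {4,5,6,7,8,9}:8
  |U|=7: {3,4,5,6,7,8,9}:8
  |U|=8: {2,3,4,5,6,7,8,9}:8
  start at 0(r): 8

8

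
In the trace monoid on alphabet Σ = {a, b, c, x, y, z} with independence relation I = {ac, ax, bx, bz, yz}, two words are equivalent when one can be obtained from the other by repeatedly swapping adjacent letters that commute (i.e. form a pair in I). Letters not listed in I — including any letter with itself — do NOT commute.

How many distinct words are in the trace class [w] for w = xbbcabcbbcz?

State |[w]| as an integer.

#0=x has no predecessor
#1=b has no predecessor
#2=b depends on [1:b]
#3=c depends on [0:x, 2:b]
#4=a depends on [2:b]
#5=b depends on [3:c, 4:a]
#6=c depends on [5:b]
#7=b depends on [6:c]
#8=b depends on [7:b]
#9=c depends on [8:b]
#10=z depends on [9:c]
sources: [0:x, 1:b]
N(rest) = Σ N(rest − s) over sources s of rest; N(one piece) = 1:
  size 1 → [10]=1
  size 2 → [9,10]=1
  size 3 → [8,9,10]=1
  size 4 → [7,8,9,10]=1
  size 5 → [6,7,8,9,10]=1
  size 6 → [5,6,7,8,9,10]=1
  size 7 → [3,5,6,7,8,9,10]=1  [4,5,6,7,8,9,10]=1
  size 8 → [0,3,5,6,7,8,9,10]=1  [3,4,5,6,7,8,9,10]=2
  size 9 → [0,3,4,5,6,7,8,9,10]=3  [2,3,4,5,6,7,8,9,10]=2
  first=0(x) contributes 2
  first=1(b) contributes 5
|[w]| = 7

7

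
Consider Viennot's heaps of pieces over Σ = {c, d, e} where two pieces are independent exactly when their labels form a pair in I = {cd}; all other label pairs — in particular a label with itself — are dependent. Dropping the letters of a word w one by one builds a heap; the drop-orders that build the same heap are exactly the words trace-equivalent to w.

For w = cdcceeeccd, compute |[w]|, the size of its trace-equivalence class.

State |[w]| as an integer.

12

drop 0:c onto floor
drop 1:d onto floor
drop 2:c onto {0:c}
drop 3:c onto {2:c}
drop 4:e onto {1:d, 3:c}
drop 5:e onto {4:e}
drop 6:e onto {5:e}
drop 7:c onto {6:e}
drop 8:c onto {7:c}
drop 9:d onto {6:e}
ground layer = {0:c, 1:d}
drop-orders for the pieces not yet dropped (sum over which currently-grounded one goes next):
  1 to go: {8} 1  {9} 1
  2 to go: {7,8} 1  {8,9} 2
  3 to go: {7,8,9} 3
  4 to go: {6,7,8,9} 3
  5 to go: {5,6,7,8,9} 3
  6 to go: {4,5,6,7,8,9} 3
  7 to go: {1,4,5,6,7,8,9} 3  {3,4,5,6,7,8,9} 3
  8 to go: {1,3,4,5,6,7,8,9} 6  {2,3,4,5,6,7,8,9} 3
  if 0:c drops first: 9 orders
  if 1:d drops first: 3 orders
heap linearizations: 12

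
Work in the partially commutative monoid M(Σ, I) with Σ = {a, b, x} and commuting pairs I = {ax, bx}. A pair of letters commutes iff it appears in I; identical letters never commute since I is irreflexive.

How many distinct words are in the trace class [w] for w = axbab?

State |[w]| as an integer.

drop 0:a onto floor
drop 1:x onto floor
drop 2:b onto {0:a}
drop 3:a onto {2:b}
drop 4:b onto {3:a}
ground layer = {0:a, 1:x}
drop-orders for the pieces not yet dropped (sum over which currently-grounded one goes next):
  1 to go: {1} 1  {4} 1
  2 to go: {1,4} 2  {3,4} 1
  3 to go: {1,3,4} 3  {2,3,4} 1
  if 0:a drops first: 4 orders
  if 1:x drops first: 1 orders
heap linearizations: 5

5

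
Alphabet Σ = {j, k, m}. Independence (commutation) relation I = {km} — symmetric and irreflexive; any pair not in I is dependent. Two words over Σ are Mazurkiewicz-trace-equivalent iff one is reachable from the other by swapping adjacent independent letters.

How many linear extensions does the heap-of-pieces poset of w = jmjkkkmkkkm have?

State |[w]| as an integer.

28

0(j) covers ∅
1(m) covers 0:j
2(j) covers 1:m
3(k) covers 2:j
4(k) covers 3:k
5(k) covers 4:k
6(m) covers 2:j
7(k) covers 5:k
8(k) covers 7:k
9(k) covers 8:k
10(m) covers 6:m
floor of heap: 0:j
completions by unplaced set U, small U first (add the entries for U minus each lowest piece of U):
  |U|=1: {9}:1  {10}:1
  |U|=2: {6,10}:1  {8,9}:1  {9,10}:2
  |U|=3: {6,9,10}:3  {7,8,9}:1  {8,9,10}:3
  |U|=4: {5,7,8,9}:1  {6,8,9,10}:6  {7,8,9,10}:4
  |U|=5: {4,5,7,8,9}:1  {5,7,8,9,10}:5  {6,7,8,9,10}:10
  |U|=6: {3,4,5,7,8,9}:1  {4,5,7,8,9,10}:6  {5,6,7,8,9,10}:15
  |U|=7: {3,4,5,7,8,9,10}:7  {4,5,6,7,8,9,10}:21
  |U|=8: {3,4,5,6,7,8,9,10}:28
  |U|=9: {2,3,4,5,6,7,8,9,10}:28
  start at 0(j): 28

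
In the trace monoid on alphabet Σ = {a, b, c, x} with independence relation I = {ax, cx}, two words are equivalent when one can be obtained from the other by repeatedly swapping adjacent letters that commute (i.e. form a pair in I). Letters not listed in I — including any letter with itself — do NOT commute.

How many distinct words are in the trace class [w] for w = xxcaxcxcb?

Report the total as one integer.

drop 0:x onto floor
drop 1:x onto {0:x}
drop 2:c onto floor
drop 3:a onto {2:c}
drop 4:x onto {1:x}
drop 5:c onto {3:a}
drop 6:x onto {4:x}
drop 7:c onto {5:c}
drop 8:b onto {6:x, 7:c}
ground layer = {0:x, 2:c}
drop-orders for the pieces not yet dropped (sum over which currently-grounded one goes next):
  1 to go: {8} 1
  2 to go: {6,8} 1  {7,8} 1
  3 to go: {4,6,8} 1  {5,7,8} 1  {6,7,8} 2
  4 to go: {1,4,6,8} 1  {3,5,7,8} 1  {4,6,7,8} 3  {5,6,7,8} 3
  5 to go: {0,1,4,6,8} 1  {1,4,6,7,8} 4  {2,3,5,7,8} 1  {3,5,6,7,8} 4  {4,5,6,7,8} 6
  6 to go: {0,1,4,6,7,8} 5  {1,4,5,6,7,8} 10  {2,3,5,6,7,8} 5  {3,4,5,6,7,8} 10
  7 to go: {0,1,4,5,6,7,8} 15  {1,3,4,5,6,7,8} 20  {2,3,4,5,6,7,8} 15
  if 0:x drops first: 35 orders
  if 2:c drops first: 35 orders
heap linearizations: 70

70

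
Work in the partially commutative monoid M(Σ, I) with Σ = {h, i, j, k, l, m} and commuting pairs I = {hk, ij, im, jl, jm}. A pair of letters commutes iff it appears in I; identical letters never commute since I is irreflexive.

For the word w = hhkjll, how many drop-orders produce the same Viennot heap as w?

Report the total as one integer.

9

#0=h has no predecessor
#1=h depends on [0:h]
#2=k has no predecessor
#3=j depends on [1:h, 2:k]
#4=l depends on [1:h, 2:k]
#5=l depends on [4:l]
sources: [0:h, 2:k]
N(rest) = Σ N(rest − s) over sources s of rest; N(one piece) = 1:
  size 1 → [3]=1  [5]=1
  size 2 → [3,5]=2  [4,5]=1
  size 3 → [3,4,5]=3
  size 4 → [1,3,4,5]=3  [2,3,4,5]=3
  first=0(h) contributes 6
  first=2(k) contributes 3
|[w]| = 9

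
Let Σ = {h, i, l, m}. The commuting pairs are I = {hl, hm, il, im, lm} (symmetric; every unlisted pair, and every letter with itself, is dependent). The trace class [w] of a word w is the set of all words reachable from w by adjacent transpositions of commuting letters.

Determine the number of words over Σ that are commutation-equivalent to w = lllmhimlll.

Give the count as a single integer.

1260

drop 0:l onto floor
drop 1:l onto {0:l}
drop 2:l onto {1:l}
drop 3:m onto floor
drop 4:h onto floor
drop 5:i onto {4:h}
drop 6:m onto {3:m}
drop 7:l onto {2:l}
drop 8:l onto {7:l}
drop 9:l onto {8:l}
ground layer = {0:l, 3:m, 4:h}
drop-orders for the pieces not yet dropped (sum over which currently-grounded one goes next):
  1 to go: {5} 1  {6} 1  {9} 1
  2 to go: {3,6} 1  {4,5} 1  {5,6} 2  {5,9} 2  {6,9} 2  {8,9} 1
  3 to go: {3,5,6} 3  {3,6,9} 3  {4,5,6} 3  {4,5,9} 3  {5,6,9} 6  {5,8,9} 3  {6,8,9} 3  {7,8,9} 1
  4 to go: {2,7,8,9} 1  {3,4,5,6} 6  {3,5,6,9} 12  {3,6,8,9} 6  {4,5,6,9} 12  {4,5,8,9} 6  {5,6,8,9} 12  {5,7,8,9} 4  {6,7,8,9} 4
  5 to go: {1,2,7,8,9} 1  {2,5,7,8,9} 5  {2,6,7,8,9} 5  {3,4,5,6,9} 30  {3,5,6,8,9} 30  {3,6,7,8,9} 10  {4,5,6,8,9} 30  {4,5,7,8,9} 10  {5,6,7,8,9} 20
  6 to go: {0,1,2,7,8,9} 1  {1,2,5,7,8,9} 6  {1,2,6,7,8,9} 6  {2,3,6,7,8,9} 15  {2,4,5,7,8,9} 15  {2,5,6,7,8,9} 30  {3,4,5,6,8,9} 90  {3,5,6,7,8,9} 60  {4,5,6,7,8,9} 60
  7 to go: {0,1,2,5,7,8,9} 7  {0,1,2,6,7,8,9} 7  {1,2,3,6,7,8,9} 21  {1,2,4,5,7,8,9} 21  {1,2,5,6,7,8,9} 42  {2,3,5,6,7,8,9} 105  {2,4,5,6,7,8,9} 105  {3,4,5,6,7,8,9} 210
  8 to go: {0,1,2,3,6,7,8,9} 28  {0,1,2,4,5,7,8,9} 28  {0,1,2,5,6,7,8,9} 56  {1,2,3,5,6,7,8,9} 168  {1,2,4,5,6,7,8,9} 168  {2,3,4,5,6,7,8,9} 420
  if 0:l drops first: 756 orders
  if 3:m drops first: 252 orders
  if 4:h drops first: 252 orders
heap linearizations: 1260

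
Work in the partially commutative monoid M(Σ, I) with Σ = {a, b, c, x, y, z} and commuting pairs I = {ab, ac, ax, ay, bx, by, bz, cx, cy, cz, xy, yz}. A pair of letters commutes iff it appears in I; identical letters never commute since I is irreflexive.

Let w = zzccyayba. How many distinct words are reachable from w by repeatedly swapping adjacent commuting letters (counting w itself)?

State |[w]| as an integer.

1260

drop 0:z onto floor
drop 1:z onto {0:z}
drop 2:c onto floor
drop 3:c onto {2:c}
drop 4:y onto floor
drop 5:a onto {1:z}
drop 6:y onto {4:y}
drop 7:b onto {3:c}
drop 8:a onto {5:a}
ground layer = {0:z, 2:c, 4:y}
drop-orders for the pieces not yet dropped (sum over which currently-grounded one goes next):
  1 to go: {6} 1  {7} 1  {8} 1
  2 to go: {3,7} 1  {4,6} 1  {5,8} 1  {6,7} 2  {6,8} 2  {7,8} 2
  3 to go: {1,5,8} 1  {2,3,7} 1  {3,6,7} 3  {3,7,8} 3  {4,6,7} 3  {4,6,8} 3  {5,6,8} 3  {5,7,8} 3  {6,7,8} 6
  4 to go: {0,1,5,8} 1  {1,5,6,8} 4  {1,5,7,8} 4  {2,3,6,7} 4  {2,3,7,8} 4  {3,4,6,7} 6  {3,5,7,8} 6  {3,6,7,8} 12  {4,5,6,8} 6  {4,6,7,8} 12  {5,6,7,8} 12
  5 to go: {0,1,5,6,8} 5  {0,1,5,7,8} 5  {1,3,5,7,8} 10  {1,4,5,6,8} 10  {1,5,6,7,8} 20  {2,3,4,6,7} 10  {2,3,5,7,8} 10  {2,3,6,7,8} 20  {3,4,6,7,8} 30  {3,5,6,7,8} 30  {4,5,6,7,8} 30
  6 to go: {0,1,3,5,7,8} 15  {0,1,4,5,6,8} 15  {0,1,5,6,7,8} 30  {1,2,3,5,7,8} 20  {1,3,5,6,7,8} 60  {1,4,5,6,7,8} 60  {2,3,4,6,7,8} 60  {2,3,5,6,7,8} 60  {3,4,5,6,7,8} 90
  7 to go: {0,1,2,3,5,7,8} 35  {0,1,3,5,6,7,8} 105  {0,1,4,5,6,7,8} 105  {1,2,3,5,6,7,8} 140  {1,3,4,5,6,7,8} 210  {2,3,4,5,6,7,8} 210
  if 0:z drops first: 560 orders
  if 2:c drops first: 420 orders
  if 4:y drops first: 280 orders
heap linearizations: 1260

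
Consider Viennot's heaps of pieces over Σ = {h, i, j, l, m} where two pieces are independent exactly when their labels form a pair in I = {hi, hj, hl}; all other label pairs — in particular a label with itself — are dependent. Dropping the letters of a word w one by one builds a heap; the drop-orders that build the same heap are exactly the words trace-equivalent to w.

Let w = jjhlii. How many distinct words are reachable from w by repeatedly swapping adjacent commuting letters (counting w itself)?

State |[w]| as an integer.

6

piece 0:j — minimal
piece 1:j rests on {0:j}
piece 2:h — minimal
piece 3:l rests on {1:j}
piece 4:i rests on {3:l}
piece 5:i rests on {4:i}
minimal pieces: {0:j, 2:h}
ways to finish when only these pieces remain (= sum over removing one remaining piece with nothing left below it):
  1 left: {2}→1  {5}→1
  2 left: {2,5}→2  {4,5}→1
  3 left: {2,4,5}→3  {3,4,5}→1
  4 left: {1,3,4,5}→1  {2,3,4,5}→4
  placing 0:j first → 5 extensions
  placing 2:h first → 1 extensions
total linear extensions = 6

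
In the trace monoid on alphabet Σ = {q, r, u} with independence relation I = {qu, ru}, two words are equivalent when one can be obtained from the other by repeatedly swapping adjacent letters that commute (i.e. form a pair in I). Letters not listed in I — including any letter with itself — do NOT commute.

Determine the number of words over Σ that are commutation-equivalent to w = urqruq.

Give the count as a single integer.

15

piece 0:u — minimal
piece 1:r — minimal
piece 2:q rests on {1:r}
piece 3:r rests on {2:q}
piece 4:u rests on {0:u}
piece 5:q rests on {3:r}
minimal pieces: {0:u, 1:r}
ways to finish when only these pieces remain (= sum over removing one remaining piece with nothing left below it):
  1 left: {4}→1  {5}→1
  2 left: {0,4}→1  {3,5}→1  {4,5}→2
  3 left: {0,4,5}→3  {2,3,5}→1  {3,4,5}→3
  4 left: {0,3,4,5}→6  {1,2,3,5}→1  {2,3,4,5}→4
  placing 0:u first → 5 extensions
  placing 1:r first → 10 extensions
total linear extensions = 15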